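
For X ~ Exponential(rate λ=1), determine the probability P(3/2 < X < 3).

P(3/2 < X < 3) = ∫_{3/2}^{3} f(x) dx
where f(x) = e^{- x}
= - \frac{1}{e^{3}} + e^{- \frac{3}{2}}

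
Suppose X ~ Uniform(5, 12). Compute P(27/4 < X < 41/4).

P(27/4 < X < 41/4) = ∫_{27/4}^{41/4} f(x) dx
where f(x) = \frac{1}{7}
= \frac{1}{2}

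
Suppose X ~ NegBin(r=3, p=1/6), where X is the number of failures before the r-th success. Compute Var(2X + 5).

For X ~ NegBin(r=3, p=1/6), where X is the number of failures before the r-th success:
Var(X) = 90
Var(2X + 5) = (2)² × Var(X) = 4 × 90 = 360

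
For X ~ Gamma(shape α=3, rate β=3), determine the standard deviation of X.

For X ~ Gamma(shape α=3, rate β=3):
Var(X) = \frac{1}{3}
SD(X) = √(Var(X)) = √(\frac{1}{3}) = \frac{\sqrt{3}}{3}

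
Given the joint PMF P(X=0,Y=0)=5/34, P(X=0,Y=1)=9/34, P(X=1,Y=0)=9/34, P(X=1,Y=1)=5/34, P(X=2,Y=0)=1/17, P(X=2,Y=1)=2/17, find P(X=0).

P(X=0) = P(X=0,Y=0) + P(X=0,Y=1)
= 5/34 + 9/34
= 7/17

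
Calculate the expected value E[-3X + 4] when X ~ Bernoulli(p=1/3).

For X ~ Bernoulli(p=1/3):
E[X] = \frac{1}{3}
E[-3X + 4] = -3 × E[X] + 4 = 3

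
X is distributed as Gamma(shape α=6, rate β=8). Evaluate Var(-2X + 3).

For X ~ Gamma(shape α=6, rate β=8):
Var(X) = \frac{3}{32}
Var(-2X + 3) = (-2)² × Var(X) = 4 × \frac{3}{32} = \frac{3}{8}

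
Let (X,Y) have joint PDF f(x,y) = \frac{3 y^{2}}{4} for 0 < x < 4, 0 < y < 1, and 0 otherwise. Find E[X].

f_X(x) = ∫_0^1 \frac{3 y^{2}}{4} dy = \frac{1}{4}
E[X] = ∫_0^4 x × (\frac{1}{4}) dx = 2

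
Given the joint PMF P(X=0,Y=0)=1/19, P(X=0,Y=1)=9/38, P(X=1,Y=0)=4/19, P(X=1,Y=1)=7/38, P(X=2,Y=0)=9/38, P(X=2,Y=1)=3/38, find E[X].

First find marginal of X:
P(X=0) = 11/38
P(X=1) = 15/38
P(X=2) = 6/19
E[X] = 0 × 11/38 + 1 × 15/38 + 2 × 6/19 = 39/38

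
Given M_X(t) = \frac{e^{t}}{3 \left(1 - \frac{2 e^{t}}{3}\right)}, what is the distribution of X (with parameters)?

The MGF M(t) = \frac{e^{t}}{3 \left(1 - \frac{2 e^{t}}{3}\right)} is the standard form for the Geometric distribution.
Comparing with the known MGF formula identifies: Geometric(p=1/3), X = trial number of first success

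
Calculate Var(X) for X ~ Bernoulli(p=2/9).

For X ~ Bernoulli(p=2/9):
Var(X) = \frac{14}{81}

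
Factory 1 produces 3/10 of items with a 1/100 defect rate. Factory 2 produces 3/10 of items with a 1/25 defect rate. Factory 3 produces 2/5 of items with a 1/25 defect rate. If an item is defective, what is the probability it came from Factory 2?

Using Bayes' theorem:
P(F1) = 3/10, P(D|F1) = 1/100
P(F2) = 3/10, P(D|F2) = 1/25
P(F3) = 2/5, P(D|F3) = 1/25
P(D) = P(D|F1)P(F1) + P(D|F2)P(F2) + P(D|F3)P(F3)
     = \frac{31}{1000}
P(F2|D) = P(D|F2)P(F2) / P(D)
= \frac{12}{31}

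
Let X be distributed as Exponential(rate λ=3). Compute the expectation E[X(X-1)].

E[X(X-1)] = E[X² - X] = E[X²] - E[X]
E[X] = \frac{1}{3}
E[X²] = Var(X) + (E[X])² = \frac{1}{9} + (\frac{1}{3})² = \frac{2}{9}
E[X(X-1)] = \frac{2}{9} - \frac{1}{3} = - \frac{1}{9}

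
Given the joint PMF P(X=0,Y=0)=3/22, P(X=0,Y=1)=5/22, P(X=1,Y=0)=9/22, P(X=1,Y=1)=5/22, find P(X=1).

P(X=1) = P(X=1,Y=0) + P(X=1,Y=1)
= 9/22 + 5/22
= 7/11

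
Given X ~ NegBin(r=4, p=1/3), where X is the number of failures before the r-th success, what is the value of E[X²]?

Using the identity E[X²] = Var(X) + (E[X])²:
E[X] = 8
Var(X) = 24
E[X²] = 24 + (8)²
= 88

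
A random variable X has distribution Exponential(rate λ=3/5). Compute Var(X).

For X ~ Exponential(rate λ=3/5):
Var(X) = \frac{25}{9}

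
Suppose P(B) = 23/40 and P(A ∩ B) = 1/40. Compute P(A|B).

P(A|B) = P(A ∩ B) / P(B)
= (1/40) / (23/40)
= 1/23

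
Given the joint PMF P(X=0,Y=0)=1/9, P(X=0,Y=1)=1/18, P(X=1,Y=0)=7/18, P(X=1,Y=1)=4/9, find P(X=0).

P(X=0) = P(X=0,Y=0) + P(X=0,Y=1)
= 1/9 + 1/18
= 1/6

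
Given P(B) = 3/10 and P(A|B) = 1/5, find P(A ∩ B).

By definition, P(A|B) = P(A ∩ B) / P(B)
So P(A ∩ B) = P(A|B) × P(B)
= 1/5 × 3/10
= 3/50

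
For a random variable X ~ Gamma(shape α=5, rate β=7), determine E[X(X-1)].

E[X(X-1)] = E[X² - X] = E[X²] - E[X]
E[X] = \frac{5}{7}
E[X²] = Var(X) + (E[X])² = \frac{5}{49} + (\frac{5}{7})² = \frac{30}{49}
E[X(X-1)] = \frac{30}{49} - \frac{5}{7} = - \frac{5}{49}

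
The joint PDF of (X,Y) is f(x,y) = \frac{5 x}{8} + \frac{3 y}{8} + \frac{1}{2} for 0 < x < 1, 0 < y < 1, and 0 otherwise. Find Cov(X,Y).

E[XY] = ∫∫ xy × f(x,y) dx dy = \frac{7}{24}
E[X] = \frac{53}{96}
E[Y] = \frac{17}{32}
Cov(X,Y) = E[XY] - E[X]E[Y] = - \frac{5}{3072}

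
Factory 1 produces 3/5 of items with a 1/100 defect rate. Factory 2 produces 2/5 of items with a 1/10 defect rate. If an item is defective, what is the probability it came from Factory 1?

Using Bayes' theorem:
P(F1) = 3/5, P(D|F1) = 1/100
P(F2) = 2/5, P(D|F2) = 1/10
P(D) = P(D|F1)P(F1) + P(D|F2)P(F2)
     = \frac{23}{500}
P(F1|D) = P(D|F1)P(F1) / P(D)
= \frac{3}{23}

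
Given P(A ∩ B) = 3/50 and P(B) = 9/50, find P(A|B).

P(A|B) = P(A ∩ B) / P(B)
= (3/50) / (9/50)
= 1/3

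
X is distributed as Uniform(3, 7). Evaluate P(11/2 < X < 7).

P(11/2 < X < 7) = ∫_{11/2}^{7} f(x) dx
where f(x) = \frac{1}{4}
= \frac{3}{8}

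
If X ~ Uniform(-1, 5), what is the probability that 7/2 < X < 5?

P(7/2 < X < 5) = ∫_{7/2}^{5} f(x) dx
where f(x) = \frac{1}{6}
= \frac{1}{4}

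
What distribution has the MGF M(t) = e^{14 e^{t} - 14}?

The MGF M(t) = e^{14 e^{t} - 14} is the standard form for the Poisson distribution.
Comparing with the known MGF formula identifies: Poisson(λ=14)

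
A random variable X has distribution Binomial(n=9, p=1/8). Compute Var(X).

For X ~ Binomial(n=9, p=1/8):
Var(X) = \frac{63}{64}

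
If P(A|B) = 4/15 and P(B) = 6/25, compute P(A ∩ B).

By definition, P(A|B) = P(A ∩ B) / P(B)
So P(A ∩ B) = P(A|B) × P(B)
= 4/15 × 6/25
= 8/125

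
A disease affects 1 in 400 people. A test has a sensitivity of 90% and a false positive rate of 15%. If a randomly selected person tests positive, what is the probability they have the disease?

Let D = the rare event, + = positive/flagged.
P(D) = 1/400
P(+|D) = 90/100 = 9/10
P(+|D') = 15/100 = 3/20
P(+) = P(+|D)P(D) + P(+|D')P(D')
     = \frac{9}{10} × \frac{1}{400} + \frac{3}{20} × \frac{399}{400}
     = \frac{243}{1600}
P(D|+) = P(+|D)P(D)/P(+) = \frac{2}{135}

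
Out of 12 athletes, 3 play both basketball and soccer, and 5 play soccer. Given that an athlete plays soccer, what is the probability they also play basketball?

P(A ∩ B) = 3/12 = 1/4
P(B) = 5/12
P(A|B) = P(A ∩ B) / P(B) = (1/4) / (5/12) = 3/5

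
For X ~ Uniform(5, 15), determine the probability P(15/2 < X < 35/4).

P(15/2 < X < 35/4) = ∫_{15/2}^{35/4} f(x) dx
where f(x) = \frac{1}{10}
= \frac{1}{8}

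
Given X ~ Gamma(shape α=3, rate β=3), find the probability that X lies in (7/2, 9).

P(7/2 < X < 9) = ∫_{7/2}^{9} f(x) dx
where f(x) = \frac{27 x^{2} e^{- 3 x}}{2}
= - \frac{785}{2 e^{27}} + \frac{533}{8 e^{\frac{21}{2}}}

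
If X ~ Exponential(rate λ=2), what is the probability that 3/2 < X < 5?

P(3/2 < X < 5) = ∫_{3/2}^{5} f(x) dx
where f(x) = 2 e^{- 2 x}
= - \frac{1 - e^{7}}{e^{10}}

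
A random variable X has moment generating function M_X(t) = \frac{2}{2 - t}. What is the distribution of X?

The MGF M(t) = \frac{2}{2 - t} is the standard form for the Exponential distribution.
Comparing with the known MGF formula identifies: Exponential(rate λ=2)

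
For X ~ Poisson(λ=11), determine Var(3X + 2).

For X ~ Poisson(λ=11):
Var(X) = 11
Var(3X + 2) = (3)² × Var(X) = 9 × 11 = 99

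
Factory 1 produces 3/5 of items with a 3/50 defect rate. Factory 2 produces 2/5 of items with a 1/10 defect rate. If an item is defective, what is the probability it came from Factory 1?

Using Bayes' theorem:
P(F1) = 3/5, P(D|F1) = 3/50
P(F2) = 2/5, P(D|F2) = 1/10
P(D) = P(D|F1)P(F1) + P(D|F2)P(F2)
     = \frac{19}{250}
P(F1|D) = P(D|F1)P(F1) / P(D)
= \frac{9}{19}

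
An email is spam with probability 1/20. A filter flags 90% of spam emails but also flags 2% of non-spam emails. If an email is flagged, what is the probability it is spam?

Let D = the rare event, + = positive/flagged.
P(D) = 1/20
P(+|D) = 90/100 = 9/10
P(+|D') = 2/100 = 1/50
P(+) = P(+|D)P(D) + P(+|D')P(D')
     = \frac{9}{10} × \frac{1}{20} + \frac{1}{50} × \frac{19}{20}
     = \frac{8}{125}
P(D|+) = P(+|D)P(D)/P(+) = \frac{45}{64}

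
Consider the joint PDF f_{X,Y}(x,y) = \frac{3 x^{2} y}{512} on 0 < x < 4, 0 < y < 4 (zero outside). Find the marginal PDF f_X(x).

f_X(x) = ∫_0^4 f(x,y) dy
= ∫_0^4 \frac{3 x^{2} y}{512} dy
= \frac{3 x^{2}}{64} for 0 < x < 4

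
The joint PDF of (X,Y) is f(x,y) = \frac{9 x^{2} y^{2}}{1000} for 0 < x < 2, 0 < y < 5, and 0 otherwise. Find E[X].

f_X(x) = ∫_0^5 \frac{9 x^{2} y^{2}}{1000} dy = \frac{3 x^{2}}{8}
E[X] = ∫_0^2 x × (\frac{3 x^{2}}{8}) dx = \frac{3}{2}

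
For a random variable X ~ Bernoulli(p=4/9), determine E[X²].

Using the identity E[X²] = Var(X) + (E[X])²:
E[X] = \frac{4}{9}
Var(X) = \frac{20}{81}
E[X²] = \frac{20}{81} + (\frac{4}{9})²
= \frac{4}{9}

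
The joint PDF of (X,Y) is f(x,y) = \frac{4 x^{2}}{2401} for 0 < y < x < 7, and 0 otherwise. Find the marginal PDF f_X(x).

f_X(x) = ∫_0^x \frac{4 x^{2}}{2401} dy = \frac{4 x^{3}}{2401}
for 0 < x < 7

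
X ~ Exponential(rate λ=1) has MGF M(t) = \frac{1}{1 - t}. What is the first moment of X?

To find E[X], compute M^(1)(0):
M^(1)(t) = \frac{1}{\left(1 - t\right)^{2}}
M^(1)(0) = 1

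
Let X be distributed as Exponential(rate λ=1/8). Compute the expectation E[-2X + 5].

For X ~ Exponential(rate λ=1/8):
E[X] = 8
E[-2X + 5] = -2 × E[X] + 5 = -11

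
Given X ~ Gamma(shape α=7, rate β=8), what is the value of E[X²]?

Using the identity E[X²] = Var(X) + (E[X])²:
E[X] = \frac{7}{8}
Var(X) = \frac{7}{64}
E[X²] = \frac{7}{64} + (\frac{7}{8})²
= \frac{7}{8}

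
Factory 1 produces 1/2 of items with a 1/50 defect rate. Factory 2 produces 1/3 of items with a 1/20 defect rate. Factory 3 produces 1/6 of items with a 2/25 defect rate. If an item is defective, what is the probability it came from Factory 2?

Using Bayes' theorem:
P(F1) = 1/2, P(D|F1) = 1/50
P(F2) = 1/3, P(D|F2) = 1/20
P(F3) = 1/6, P(D|F3) = 2/25
P(D) = P(D|F1)P(F1) + P(D|F2)P(F2) + P(D|F3)P(F3)
     = \frac{1}{25}
P(F2|D) = P(D|F2)P(F2) / P(D)
= \frac{5}{12}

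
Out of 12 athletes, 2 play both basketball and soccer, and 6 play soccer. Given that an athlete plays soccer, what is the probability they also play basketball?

P(A ∩ B) = 2/12 = 1/6
P(B) = 6/12 = 1/2
P(A|B) = P(A ∩ B) / P(B) = (1/6) / (1/2) = 1/3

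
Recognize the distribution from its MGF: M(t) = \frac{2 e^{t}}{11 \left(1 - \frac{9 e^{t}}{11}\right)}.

The MGF M(t) = \frac{2 e^{t}}{11 \left(1 - \frac{9 e^{t}}{11}\right)} is the standard form for the Geometric distribution.
Comparing with the known MGF formula identifies: Geometric(p=2/11), X = trial number of first success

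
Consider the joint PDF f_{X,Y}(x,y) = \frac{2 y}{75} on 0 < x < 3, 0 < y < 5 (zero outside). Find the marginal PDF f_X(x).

f_X(x) = ∫_0^5 f(x,y) dy
= ∫_0^5 \frac{2 y}{75} dy
= \frac{1}{3} for 0 < x < 3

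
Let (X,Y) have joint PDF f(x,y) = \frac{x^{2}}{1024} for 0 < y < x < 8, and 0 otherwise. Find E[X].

f_X(x) = ∫_0^x \frac{x^{2}}{1024} dy = \frac{x^{3}}{1024}
E[X] = ∫_0^8 x × (\frac{x^{3}}{1024}) dx = \frac{32}{5}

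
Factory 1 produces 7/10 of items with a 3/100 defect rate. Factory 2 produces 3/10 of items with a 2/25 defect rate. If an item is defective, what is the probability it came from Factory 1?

Using Bayes' theorem:
P(F1) = 7/10, P(D|F1) = 3/100
P(F2) = 3/10, P(D|F2) = 2/25
P(D) = P(D|F1)P(F1) + P(D|F2)P(F2)
     = \frac{9}{200}
P(F1|D) = P(D|F1)P(F1) / P(D)
= \frac{7}{15}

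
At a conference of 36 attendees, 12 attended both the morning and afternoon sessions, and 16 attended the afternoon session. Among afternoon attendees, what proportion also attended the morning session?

P(A ∩ B) = 12/36 = 1/3
P(B) = 16/36 = 4/9
P(A|B) = P(A ∩ B) / P(B) = (1/3) / (4/9) = 3/4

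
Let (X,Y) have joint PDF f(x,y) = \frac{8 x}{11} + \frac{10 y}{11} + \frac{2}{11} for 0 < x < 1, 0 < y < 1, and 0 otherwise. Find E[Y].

E[Y] = ∫_0^1 ∫_0^1 y × f(x,y) dx dy
= \frac{19}{33}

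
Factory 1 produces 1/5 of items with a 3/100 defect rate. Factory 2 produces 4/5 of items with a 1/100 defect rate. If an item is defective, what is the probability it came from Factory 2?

Using Bayes' theorem:
P(F1) = 1/5, P(D|F1) = 3/100
P(F2) = 4/5, P(D|F2) = 1/100
P(D) = P(D|F1)P(F1) + P(D|F2)P(F2)
     = \frac{7}{500}
P(F2|D) = P(D|F2)P(F2) / P(D)
= \frac{4}{7}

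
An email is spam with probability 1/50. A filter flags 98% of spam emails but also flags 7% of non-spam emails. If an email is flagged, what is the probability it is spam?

Let D = the rare event, + = positive/flagged.
P(D) = 1/50
P(+|D) = 98/100 = 49/50
P(+|D') = 7/100
P(+) = P(+|D)P(D) + P(+|D')P(D')
     = \frac{49}{50} × \frac{1}{50} + \frac{7}{100} × \frac{49}{50}
     = \frac{441}{5000}
P(D|+) = P(+|D)P(D)/P(+) = \frac{2}{9}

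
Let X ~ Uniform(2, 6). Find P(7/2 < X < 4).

P(7/2 < X < 4) = ∫_{7/2}^{4} f(x) dx
where f(x) = \frac{1}{4}
= \frac{1}{8}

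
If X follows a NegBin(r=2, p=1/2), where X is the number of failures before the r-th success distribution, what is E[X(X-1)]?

E[X(X-1)] = E[X² - X] = E[X²] - E[X]
E[X] = 2
E[X²] = Var(X) + (E[X])² = 4 + (2)² = 8
E[X(X-1)] = 8 - 2 = 6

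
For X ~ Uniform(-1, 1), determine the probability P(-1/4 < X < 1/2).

P(-1/4 < X < 1/2) = ∫_{-1/4}^{1/2} f(x) dx
where f(x) = \frac{1}{2}
= \frac{3}{8}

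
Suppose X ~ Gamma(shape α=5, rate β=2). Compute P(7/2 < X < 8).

P(7/2 < X < 8) = ∫_{7/2}^{8} f(x) dx
where f(x) = \frac{4 x^{4} e^{- 2 x}}{3}
= \frac{-85400 + 4553 e^{9}}{24 e^{16}}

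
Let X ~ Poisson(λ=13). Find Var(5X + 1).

For X ~ Poisson(λ=13):
Var(X) = 13
Var(5X + 1) = (5)² × Var(X) = 25 × 13 = 325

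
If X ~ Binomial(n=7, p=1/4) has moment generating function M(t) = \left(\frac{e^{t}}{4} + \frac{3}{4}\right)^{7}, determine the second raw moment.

To find E[X^2], compute M^(2)(0):
M^(1)(t) = \frac{7 \left(\frac{e^{t}}{4} + \frac{3}{4}\right)^{6} e^{t}}{4}
M^(2)(t) = \frac{7 \left(\frac{e^{t}}{4} + \frac{3}{4}\right)^{6} e^{t}}{4} + \frac{21 \left(\frac{e^{t}}{4} + \frac{3}{4}\right)^{5} e^{2 t}}{8}
M^(2)(0) = \frac{35}{8}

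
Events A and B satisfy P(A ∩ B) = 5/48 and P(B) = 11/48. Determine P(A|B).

P(A|B) = P(A ∩ B) / P(B)
= (5/48) / (11/48)
= 5/11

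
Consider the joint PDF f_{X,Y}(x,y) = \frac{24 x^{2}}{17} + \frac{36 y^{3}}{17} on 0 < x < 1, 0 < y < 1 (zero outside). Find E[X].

E[X] = ∫_0^1 ∫_0^1 x × f(x,y) dy dx
= ∫_0^1 ∫_0^1 x × (\frac{24 x^{2}}{17} + \frac{36 y^{3}}{17}) dy dx
= \frac{21}{34}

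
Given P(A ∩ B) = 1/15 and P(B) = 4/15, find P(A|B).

P(A|B) = P(A ∩ B) / P(B)
= (1/15) / (4/15)
= 1/4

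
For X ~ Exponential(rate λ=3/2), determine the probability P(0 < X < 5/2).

P(0 < X < 5/2) = ∫_{0}^{5/2} f(x) dx
where f(x) = \frac{3 e^{- \frac{3 x}{2}}}{2}
= 1 - e^{- \frac{15}{4}}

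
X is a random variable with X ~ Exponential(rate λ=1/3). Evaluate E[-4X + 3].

For X ~ Exponential(rate λ=1/3):
E[X] = 3
E[-4X + 3] = -4 × E[X] + 3 = -9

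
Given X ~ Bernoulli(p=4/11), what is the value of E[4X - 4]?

For X ~ Bernoulli(p=4/11):
E[X] = \frac{4}{11}
E[4X - 4] = 4 × E[X] - 4 = - \frac{28}{11}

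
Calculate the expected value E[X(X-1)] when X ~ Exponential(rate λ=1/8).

E[X(X-1)] = E[X² - X] = E[X²] - E[X]
E[X] = 8
E[X²] = Var(X) + (E[X])² = 64 + (8)² = 128
E[X(X-1)] = 128 - 8 = 120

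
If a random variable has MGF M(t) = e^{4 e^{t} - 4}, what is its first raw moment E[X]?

To find E[X], compute M^(1)(0):
M^(1)(t) = 4 e^{t} e^{4 e^{t} - 4}
M^(1)(0) = 4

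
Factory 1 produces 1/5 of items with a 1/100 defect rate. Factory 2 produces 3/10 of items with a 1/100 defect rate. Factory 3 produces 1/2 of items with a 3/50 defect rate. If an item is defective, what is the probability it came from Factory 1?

Using Bayes' theorem:
P(F1) = 1/5, P(D|F1) = 1/100
P(F2) = 3/10, P(D|F2) = 1/100
P(F3) = 1/2, P(D|F3) = 3/50
P(D) = P(D|F1)P(F1) + P(D|F2)P(F2) + P(D|F3)P(F3)
     = \frac{7}{200}
P(F1|D) = P(D|F1)P(F1) / P(D)
= \frac{2}{35}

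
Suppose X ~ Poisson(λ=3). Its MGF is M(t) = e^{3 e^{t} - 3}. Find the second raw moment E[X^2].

To find E[X^2], compute M^(2)(0):
M^(1)(t) = 3 e^{t} e^{3 e^{t} - 3}
M^(2)(t) = 9 e^{2 t} e^{3 e^{t} - 3} + 3 e^{t} e^{3 e^{t} - 3}
M^(2)(0) = 12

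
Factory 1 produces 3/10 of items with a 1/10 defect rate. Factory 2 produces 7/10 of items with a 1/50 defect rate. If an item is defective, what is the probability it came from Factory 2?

Using Bayes' theorem:
P(F1) = 3/10, P(D|F1) = 1/10
P(F2) = 7/10, P(D|F2) = 1/50
P(D) = P(D|F1)P(F1) + P(D|F2)P(F2)
     = \frac{11}{250}
P(F2|D) = P(D|F2)P(F2) / P(D)
= \frac{7}{22}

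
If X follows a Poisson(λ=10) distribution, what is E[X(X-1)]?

E[X(X-1)] = E[X² - X] = E[X²] - E[X]
E[X] = 10
E[X²] = Var(X) + (E[X])² = 10 + (10)² = 110
E[X(X-1)] = 110 - 10 = 100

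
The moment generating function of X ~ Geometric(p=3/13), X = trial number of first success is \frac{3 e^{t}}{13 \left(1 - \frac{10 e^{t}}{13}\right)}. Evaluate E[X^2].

To find E[X^2], compute M^(2)(0):
M^(1)(t) = \frac{3 e^{t}}{13 \left(1 - \frac{10 e^{t}}{13}\right)} + \frac{30 e^{2 t}}{169 \left(1 - \frac{10 e^{t}}{13}\right)^{2}}
M^(2)(t) = \frac{3 e^{t}}{13 \left(1 - \frac{10 e^{t}}{13}\right)} + \frac{90 e^{2 t}}{169 \left(1 - \frac{10 e^{t}}{13}\right)^{2}} + \frac{600 e^{3 t}}{2197 \left(1 - \frac{10 e^{t}}{13}\right)^{3}}
M^(2)(0) = \frac{299}{9}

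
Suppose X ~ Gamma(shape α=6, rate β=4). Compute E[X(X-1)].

E[X(X-1)] = E[X² - X] = E[X²] - E[X]
E[X] = \frac{3}{2}
E[X²] = Var(X) + (E[X])² = \frac{3}{8} + (\frac{3}{2})² = \frac{21}{8}
E[X(X-1)] = \frac{21}{8} - \frac{3}{2} = \frac{9}{8}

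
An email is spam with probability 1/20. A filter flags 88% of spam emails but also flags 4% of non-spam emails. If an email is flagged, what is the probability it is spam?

Let D = the rare event, + = positive/flagged.
P(D) = 1/20
P(+|D) = 88/100 = 22/25
P(+|D') = 4/100 = 1/25
P(+) = P(+|D)P(D) + P(+|D')P(D')
     = \frac{22}{25} × \frac{1}{20} + \frac{1}{25} × \frac{19}{20}
     = \frac{41}{500}
P(D|+) = P(+|D)P(D)/P(+) = \frac{22}{41}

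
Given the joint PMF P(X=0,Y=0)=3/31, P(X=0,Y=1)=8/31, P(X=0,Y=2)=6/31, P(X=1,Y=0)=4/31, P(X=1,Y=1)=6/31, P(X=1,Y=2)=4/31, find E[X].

First find marginal of X:
P(X=0) = 17/31
P(X=1) = 14/31
E[X] = 0 × 17/31 + 1 × 14/31 = 14/31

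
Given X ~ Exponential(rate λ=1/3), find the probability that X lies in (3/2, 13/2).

P(3/2 < X < 13/2) = ∫_{3/2}^{13/2} f(x) dx
where f(x) = \frac{e^{- \frac{x}{3}}}{3}
= - \frac{1}{e^{\frac{13}{6}}} + e^{- \frac{1}{2}}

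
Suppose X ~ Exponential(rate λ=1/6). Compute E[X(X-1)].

E[X(X-1)] = E[X² - X] = E[X²] - E[X]
E[X] = 6
E[X²] = Var(X) + (E[X])² = 36 + (6)² = 72
E[X(X-1)] = 72 - 6 = 66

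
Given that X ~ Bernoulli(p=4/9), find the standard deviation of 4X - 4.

For X ~ Bernoulli(p=4/9):
Var(X) = \frac{20}{81}
SD(X) = √(Var(X)) = √(\frac{20}{81}) = \frac{2 \sqrt{5}}{9}
SD(4X - 4) = |4| × SD(X) = 4 × \frac{2 \sqrt{5}}{9} = \frac{8 \sqrt{5}}{9}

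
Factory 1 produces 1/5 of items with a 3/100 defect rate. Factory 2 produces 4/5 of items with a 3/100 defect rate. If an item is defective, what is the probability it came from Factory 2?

Using Bayes' theorem:
P(F1) = 1/5, P(D|F1) = 3/100
P(F2) = 4/5, P(D|F2) = 3/100
P(D) = P(D|F1)P(F1) + P(D|F2)P(F2)
     = \frac{3}{100}
P(F2|D) = P(D|F2)P(F2) / P(D)
= \frac{4}{5}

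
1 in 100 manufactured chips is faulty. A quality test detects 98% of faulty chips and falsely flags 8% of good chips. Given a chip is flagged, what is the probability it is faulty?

Let D = the rare event, + = positive/flagged.
P(D) = 1/100
P(+|D) = 98/100 = 49/50
P(+|D') = 8/100 = 2/25
P(+) = P(+|D)P(D) + P(+|D')P(D')
     = \frac{49}{50} × \frac{1}{100} + \frac{2}{25} × \frac{99}{100}
     = \frac{89}{1000}
P(D|+) = P(+|D)P(D)/P(+) = \frac{49}{445}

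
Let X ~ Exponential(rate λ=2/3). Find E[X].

For X ~ Exponential(rate λ=2/3), the expected value is:
E[X] = \frac{3}{2}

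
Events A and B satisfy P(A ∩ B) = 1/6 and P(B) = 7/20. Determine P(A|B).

P(A|B) = P(A ∩ B) / P(B)
= (1/6) / (7/20)
= 10/21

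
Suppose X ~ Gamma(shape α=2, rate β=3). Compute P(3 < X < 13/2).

P(3 < X < 13/2) = ∫_{3}^{13/2} f(x) dx
where f(x) = 9 x e^{- 3 x}
= - \frac{41}{2 e^{\frac{39}{2}}} + \frac{10}{e^{9}}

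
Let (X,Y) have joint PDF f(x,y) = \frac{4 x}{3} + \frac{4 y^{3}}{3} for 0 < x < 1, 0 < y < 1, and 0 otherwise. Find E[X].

E[X] = ∫_0^1 ∫_0^1 x × f(x,y) dy dx
= ∫_0^1 ∫_0^1 x × (\frac{4 x}{3} + \frac{4 y^{3}}{3}) dy dx
= \frac{11}{18}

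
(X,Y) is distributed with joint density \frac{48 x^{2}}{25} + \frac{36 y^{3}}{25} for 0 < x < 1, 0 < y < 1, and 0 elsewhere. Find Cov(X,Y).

E[XY] = ∫∫ xy × f(x,y) dx dy = \frac{48}{125}
E[X] = \frac{33}{50}
E[Y] = \frac{76}{125}
Cov(X,Y) = E[XY] - E[X]E[Y] = - \frac{54}{3125}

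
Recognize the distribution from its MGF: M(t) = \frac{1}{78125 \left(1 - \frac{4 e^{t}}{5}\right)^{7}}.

The MGF M(t) = \frac{1}{78125 \left(1 - \frac{4 e^{t}}{5}\right)^{7}} is the standard form for the NegativeBinomial distribution.
Comparing with the known MGF formula identifies: NegBin(r=7, p=1/5), X = failures before r-th success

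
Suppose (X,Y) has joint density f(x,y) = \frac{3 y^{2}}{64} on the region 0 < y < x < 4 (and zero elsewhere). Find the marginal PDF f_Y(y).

f_Y(y) = ∫_y^4 \frac{3 y^{2}}{64} dx = \frac{3 y^{2} \left(4 - y\right)}{64}
for 0 < y < 4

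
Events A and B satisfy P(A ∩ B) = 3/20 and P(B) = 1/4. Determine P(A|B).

P(A|B) = P(A ∩ B) / P(B)
= (3/20) / (1/4)
= 3/5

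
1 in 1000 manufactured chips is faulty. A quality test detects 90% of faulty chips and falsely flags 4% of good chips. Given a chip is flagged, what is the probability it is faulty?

Let D = the rare event, + = positive/flagged.
P(D) = 1/1000
P(+|D) = 90/100 = 9/10
P(+|D') = 4/100 = 1/25
P(+) = P(+|D)P(D) + P(+|D')P(D')
     = \frac{9}{10} × \frac{1}{1000} + \frac{1}{25} × \frac{999}{1000}
     = \frac{2043}{50000}
P(D|+) = P(+|D)P(D)/P(+) = \frac{5}{227}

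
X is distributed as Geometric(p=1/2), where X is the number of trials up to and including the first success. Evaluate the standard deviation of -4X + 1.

For X ~ Geometric(p=1/2), where X is the number of trials up to and including the first success:
Var(X) = 2
SD(X) = √(Var(X)) = √(2) = \sqrt{2}
SD(-4X + 1) = |-4| × SD(X) = 4 × \sqrt{2} = 4 \sqrt{2}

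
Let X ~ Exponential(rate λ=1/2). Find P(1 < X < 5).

P(1 < X < 5) = ∫_{1}^{5} f(x) dx
where f(x) = \frac{e^{- \frac{x}{2}}}{2}
= - \frac{1 - e^{2}}{e^{\frac{5}{2}}}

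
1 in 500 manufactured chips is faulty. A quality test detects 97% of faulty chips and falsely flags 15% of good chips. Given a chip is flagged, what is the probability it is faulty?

Let D = the rare event, + = positive/flagged.
P(D) = 1/500
P(+|D) = 97/100
P(+|D') = 15/100 = 3/20
P(+) = P(+|D)P(D) + P(+|D')P(D')
     = \frac{97}{100} × \frac{1}{500} + \frac{3}{20} × \frac{499}{500}
     = \frac{3791}{25000}
P(D|+) = P(+|D)P(D)/P(+) = \frac{97}{7582}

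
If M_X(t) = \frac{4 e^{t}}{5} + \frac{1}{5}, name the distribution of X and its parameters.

The MGF M(t) = \frac{4 e^{t}}{5} + \frac{1}{5} is the standard form for the Bernoulli distribution.
Comparing with the known MGF formula identifies: Bernoulli(p=4/5)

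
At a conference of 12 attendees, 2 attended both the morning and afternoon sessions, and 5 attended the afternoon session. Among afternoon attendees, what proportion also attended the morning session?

P(A ∩ B) = 2/12 = 1/6
P(B) = 5/12
P(A|B) = P(A ∩ B) / P(B) = (1/6) / (5/12) = 2/5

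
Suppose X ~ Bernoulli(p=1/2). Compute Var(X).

For X ~ Bernoulli(p=1/2):
Var(X) = \frac{1}{4}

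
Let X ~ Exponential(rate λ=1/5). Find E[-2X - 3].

For X ~ Exponential(rate λ=1/5):
E[X] = 5
E[-2X - 3] = -2 × E[X] - 3 = -13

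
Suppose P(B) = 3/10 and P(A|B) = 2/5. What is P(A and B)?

By definition, P(A|B) = P(A ∩ B) / P(B)
So P(A ∩ B) = P(A|B) × P(B)
= 2/5 × 3/10
= 3/25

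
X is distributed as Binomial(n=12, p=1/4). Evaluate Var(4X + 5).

For X ~ Binomial(n=12, p=1/4):
Var(X) = \frac{9}{4}
Var(4X + 5) = (4)² × Var(X) = 16 × \frac{9}{4} = 36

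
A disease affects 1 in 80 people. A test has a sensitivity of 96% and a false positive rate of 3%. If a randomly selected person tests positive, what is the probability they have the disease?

Let D = the rare event, + = positive/flagged.
P(D) = 1/80
P(+|D) = 96/100 = 24/25
P(+|D') = 3/100
P(+) = P(+|D)P(D) + P(+|D')P(D')
     = \frac{24}{25} × \frac{1}{80} + \frac{3}{100} × \frac{79}{80}
     = \frac{333}{8000}
P(D|+) = P(+|D)P(D)/P(+) = \frac{32}{111}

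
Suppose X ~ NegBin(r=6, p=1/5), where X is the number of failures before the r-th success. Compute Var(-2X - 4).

For X ~ NegBin(r=6, p=1/5), where X is the number of failures before the r-th success:
Var(X) = 120
Var(-2X - 4) = (-2)² × Var(X) = 4 × 120 = 480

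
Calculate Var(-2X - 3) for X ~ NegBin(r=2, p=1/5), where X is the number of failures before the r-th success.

For X ~ NegBin(r=2, p=1/5), where X is the number of failures before the r-th success:
Var(X) = 40
Var(-2X - 3) = (-2)² × Var(X) = 4 × 40 = 160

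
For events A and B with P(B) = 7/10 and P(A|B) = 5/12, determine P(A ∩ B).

By definition, P(A|B) = P(A ∩ B) / P(B)
So P(A ∩ B) = P(A|B) × P(B)
= 5/12 × 7/10
= 7/24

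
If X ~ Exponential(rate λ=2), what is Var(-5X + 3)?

For X ~ Exponential(rate λ=2):
Var(X) = \frac{1}{4}
Var(-5X + 3) = (-5)² × Var(X) = 25 × \frac{1}{4} = \frac{25}{4}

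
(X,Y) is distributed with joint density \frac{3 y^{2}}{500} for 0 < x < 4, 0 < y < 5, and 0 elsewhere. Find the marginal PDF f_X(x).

f_X(x) = ∫_0^5 f(x,y) dy
= ∫_0^5 \frac{3 y^{2}}{500} dy
= \frac{1}{4} for 0 < x < 4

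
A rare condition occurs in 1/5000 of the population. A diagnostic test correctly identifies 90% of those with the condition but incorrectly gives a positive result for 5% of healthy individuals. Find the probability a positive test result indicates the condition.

Let D = the rare event, + = positive/flagged.
P(D) = 1/5000
P(+|D) = 90/100 = 9/10
P(+|D') = 5/100 = 1/20
P(+) = P(+|D)P(D) + P(+|D')P(D')
     = \frac{9}{10} × \frac{1}{5000} + \frac{1}{20} × \frac{4999}{5000}
     = \frac{5017}{100000}
P(D|+) = P(+|D)P(D)/P(+) = \frac{18}{5017}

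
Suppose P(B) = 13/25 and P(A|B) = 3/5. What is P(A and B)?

By definition, P(A|B) = P(A ∩ B) / P(B)
So P(A ∩ B) = P(A|B) × P(B)
= 3/5 × 13/25
= 39/125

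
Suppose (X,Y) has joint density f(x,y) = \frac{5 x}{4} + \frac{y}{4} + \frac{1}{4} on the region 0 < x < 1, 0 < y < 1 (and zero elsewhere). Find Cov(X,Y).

E[XY] = ∫∫ xy × f(x,y) dx dy = \frac{5}{16}
E[X] = \frac{29}{48}
E[Y] = \frac{25}{48}
Cov(X,Y) = E[XY] - E[X]E[Y] = - \frac{5}{2304}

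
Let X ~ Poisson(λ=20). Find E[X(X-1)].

E[X(X-1)] = E[X² - X] = E[X²] - E[X]
E[X] = 20
E[X²] = Var(X) + (E[X])² = 20 + (20)² = 420
E[X(X-1)] = 420 - 20 = 400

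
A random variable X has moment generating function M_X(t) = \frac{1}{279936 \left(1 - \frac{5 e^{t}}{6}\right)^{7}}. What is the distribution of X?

The MGF M(t) = \frac{1}{279936 \left(1 - \frac{5 e^{t}}{6}\right)^{7}} is the standard form for the NegativeBinomial distribution.
Comparing with the known MGF formula identifies: NegBin(r=7, p=1/6), X = failures before r-th success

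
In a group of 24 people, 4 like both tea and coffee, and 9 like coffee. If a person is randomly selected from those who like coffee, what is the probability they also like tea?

P(A ∩ B) = 4/24 = 1/6
P(B) = 9/24 = 3/8
P(A|B) = P(A ∩ B) / P(B) = (1/6) / (3/8) = 4/9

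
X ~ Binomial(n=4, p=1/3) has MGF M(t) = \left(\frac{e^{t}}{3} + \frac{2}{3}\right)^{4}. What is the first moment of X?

To find E[X], compute M^(1)(0):
M^(1)(t) = \frac{4 \left(\frac{e^{t}}{3} + \frac{2}{3}\right)^{3} e^{t}}{3}
M^(1)(0) = \frac{4}{3}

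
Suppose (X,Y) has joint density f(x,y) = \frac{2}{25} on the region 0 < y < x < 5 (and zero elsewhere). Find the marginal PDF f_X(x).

f_X(x) = ∫_0^x \frac{2}{25} dy = \frac{2 x}{25}
for 0 < x < 5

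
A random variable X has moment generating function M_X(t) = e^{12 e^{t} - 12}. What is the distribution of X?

The MGF M(t) = e^{12 e^{t} - 12} is the standard form for the Poisson distribution.
Comparing with the known MGF formula identifies: Poisson(λ=12)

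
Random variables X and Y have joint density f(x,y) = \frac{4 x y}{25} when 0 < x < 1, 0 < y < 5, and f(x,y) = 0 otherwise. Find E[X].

f_X(x) = ∫_0^5 \frac{4 x y}{25} dy = 2 x
E[X] = ∫_0^1 x × (2 x) dx = \frac{2}{3}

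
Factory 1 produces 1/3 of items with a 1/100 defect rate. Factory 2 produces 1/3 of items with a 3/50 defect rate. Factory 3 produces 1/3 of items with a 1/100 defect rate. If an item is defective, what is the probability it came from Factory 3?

Using Bayes' theorem:
P(F1) = 1/3, P(D|F1) = 1/100
P(F2) = 1/3, P(D|F2) = 3/50
P(F3) = 1/3, P(D|F3) = 1/100
P(D) = P(D|F1)P(F1) + P(D|F2)P(F2) + P(D|F3)P(F3)
     = \frac{2}{75}
P(F3|D) = P(D|F3)P(F3) / P(D)
= \frac{1}{8}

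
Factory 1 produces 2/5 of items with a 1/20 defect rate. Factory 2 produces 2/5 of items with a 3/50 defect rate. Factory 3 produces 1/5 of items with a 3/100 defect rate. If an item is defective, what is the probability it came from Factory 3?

Using Bayes' theorem:
P(F1) = 2/5, P(D|F1) = 1/20
P(F2) = 2/5, P(D|F2) = 3/50
P(F3) = 1/5, P(D|F3) = 3/100
P(D) = P(D|F1)P(F1) + P(D|F2)P(F2) + P(D|F3)P(F3)
     = \frac{1}{20}
P(F3|D) = P(D|F3)P(F3) / P(D)
= \frac{3}{25}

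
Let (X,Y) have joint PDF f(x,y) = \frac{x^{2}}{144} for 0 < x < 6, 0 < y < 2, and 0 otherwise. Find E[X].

f_X(x) = ∫_0^2 \frac{x^{2}}{144} dy = \frac{x^{2}}{72}
E[X] = ∫_0^6 x × (\frac{x^{2}}{72}) dx = \frac{9}{2}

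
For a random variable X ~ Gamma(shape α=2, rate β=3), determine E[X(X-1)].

E[X(X-1)] = E[X² - X] = E[X²] - E[X]
E[X] = \frac{2}{3}
E[X²] = Var(X) + (E[X])² = \frac{2}{9} + (\frac{2}{3})² = \frac{2}{3}
E[X(X-1)] = \frac{2}{3} - \frac{2}{3} = 0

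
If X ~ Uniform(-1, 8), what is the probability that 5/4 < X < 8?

P(5/4 < X < 8) = ∫_{5/4}^{8} f(x) dx
where f(x) = \frac{1}{9}
= \frac{3}{4}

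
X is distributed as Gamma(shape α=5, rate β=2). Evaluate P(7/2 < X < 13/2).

P(7/2 < X < 13/2) = ∫_{7/2}^{13/2} f(x) dx
where f(x) = \frac{4 x^{4} e^{- 2 x}}{3}
= \frac{-39713 + 4553 e^{6}}{24 e^{13}}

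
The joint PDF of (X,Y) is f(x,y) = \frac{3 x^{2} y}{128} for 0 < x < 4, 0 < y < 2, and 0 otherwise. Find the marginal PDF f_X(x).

f_X(x) = ∫_0^2 f(x,y) dy
= ∫_0^2 \frac{3 x^{2} y}{128} dy
= \frac{3 x^{2}}{64} for 0 < x < 4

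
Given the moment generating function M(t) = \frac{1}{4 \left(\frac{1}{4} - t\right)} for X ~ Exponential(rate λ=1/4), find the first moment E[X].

To find E[X], compute M^(1)(0):
M^(1)(t) = \frac{1}{4 \left(\frac{1}{4} - t\right)^{2}}
M^(1)(0) = 4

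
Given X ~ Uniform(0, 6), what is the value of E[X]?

For X ~ Uniform(0, 6), the expected value is:
E[X] = 3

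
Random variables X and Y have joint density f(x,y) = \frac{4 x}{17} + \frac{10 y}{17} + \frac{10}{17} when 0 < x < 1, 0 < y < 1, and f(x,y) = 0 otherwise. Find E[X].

E[X] = ∫_0^1 ∫_0^1 x × f(x,y) dy dx
= ∫_0^1 ∫_0^1 x × (\frac{4 x}{17} + \frac{10 y}{17} + \frac{10}{17}) dy dx
= \frac{53}{102}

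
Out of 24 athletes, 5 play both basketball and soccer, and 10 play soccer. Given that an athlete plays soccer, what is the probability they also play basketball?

P(A ∩ B) = 5/24
P(B) = 10/24 = 5/12
P(A|B) = P(A ∩ B) / P(B) = (5/24) / (5/12) = 1/2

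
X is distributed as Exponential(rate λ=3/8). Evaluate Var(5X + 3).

For X ~ Exponential(rate λ=3/8):
Var(X) = \frac{64}{9}
Var(5X + 3) = (5)² × Var(X) = 25 × \frac{64}{9} = \frac{1600}{9}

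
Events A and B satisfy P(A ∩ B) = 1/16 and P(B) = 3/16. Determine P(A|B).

P(A|B) = P(A ∩ B) / P(B)
= (1/16) / (3/16)
= 1/3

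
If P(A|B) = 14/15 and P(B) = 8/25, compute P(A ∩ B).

By definition, P(A|B) = P(A ∩ B) / P(B)
So P(A ∩ B) = P(A|B) × P(B)
= 14/15 × 8/25
= 112/375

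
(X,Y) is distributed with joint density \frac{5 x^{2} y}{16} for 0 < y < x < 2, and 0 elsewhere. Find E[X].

f_X(x) = ∫_0^x \frac{5 x^{2} y}{16} dy = \frac{5 x^{4}}{32}
E[X] = ∫_0^2 x × (\frac{5 x^{4}}{32}) dx = \frac{5}{3}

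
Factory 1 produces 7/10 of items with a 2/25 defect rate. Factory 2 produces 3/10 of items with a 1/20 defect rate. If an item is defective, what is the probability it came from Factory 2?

Using Bayes' theorem:
P(F1) = 7/10, P(D|F1) = 2/25
P(F2) = 3/10, P(D|F2) = 1/20
P(D) = P(D|F1)P(F1) + P(D|F2)P(F2)
     = \frac{71}{1000}
P(F2|D) = P(D|F2)P(F2) / P(D)
= \frac{15}{71}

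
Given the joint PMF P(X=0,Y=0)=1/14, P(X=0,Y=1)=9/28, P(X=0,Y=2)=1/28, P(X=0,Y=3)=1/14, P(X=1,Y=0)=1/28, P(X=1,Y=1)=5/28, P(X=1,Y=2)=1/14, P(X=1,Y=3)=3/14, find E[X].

First find marginal of X:
P(X=0) = 1/2
P(X=1) = 1/2
E[X] = 0 × 1/2 + 1 × 1/2 = 1/2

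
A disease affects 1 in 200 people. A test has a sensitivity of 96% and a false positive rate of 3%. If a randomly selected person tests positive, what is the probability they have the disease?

Let D = the rare event, + = positive/flagged.
P(D) = 1/200
P(+|D) = 96/100 = 24/25
P(+|D') = 3/100
P(+) = P(+|D)P(D) + P(+|D')P(D')
     = \frac{24}{25} × \frac{1}{200} + \frac{3}{100} × \frac{199}{200}
     = \frac{693}{20000}
P(D|+) = P(+|D)P(D)/P(+) = \frac{32}{231}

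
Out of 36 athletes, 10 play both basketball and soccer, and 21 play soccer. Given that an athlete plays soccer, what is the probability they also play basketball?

P(A ∩ B) = 10/36 = 5/18
P(B) = 21/36 = 7/12
P(A|B) = P(A ∩ B) / P(B) = (5/18) / (7/12) = 10/21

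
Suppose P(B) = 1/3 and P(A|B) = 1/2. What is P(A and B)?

By definition, P(A|B) = P(A ∩ B) / P(B)
So P(A ∩ B) = P(A|B) × P(B)
= 1/2 × 1/3
= 1/6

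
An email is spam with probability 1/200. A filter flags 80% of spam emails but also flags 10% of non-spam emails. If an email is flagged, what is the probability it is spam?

Let D = the rare event, + = positive/flagged.
P(D) = 1/200
P(+|D) = 80/100 = 4/5
P(+|D') = 10/100 = 1/10
P(+) = P(+|D)P(D) + P(+|D')P(D')
     = \frac{4}{5} × \frac{1}{200} + \frac{1}{10} × \frac{199}{200}
     = \frac{207}{2000}
P(D|+) = P(+|D)P(D)/P(+) = \frac{8}{207}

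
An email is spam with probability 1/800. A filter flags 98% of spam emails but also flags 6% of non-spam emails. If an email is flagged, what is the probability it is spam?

Let D = the rare event, + = positive/flagged.
P(D) = 1/800
P(+|D) = 98/100 = 49/50
P(+|D') = 6/100 = 3/50
P(+) = P(+|D)P(D) + P(+|D')P(D')
     = \frac{49}{50} × \frac{1}{800} + \frac{3}{50} × \frac{799}{800}
     = \frac{1223}{20000}
P(D|+) = P(+|D)P(D)/P(+) = \frac{49}{2446}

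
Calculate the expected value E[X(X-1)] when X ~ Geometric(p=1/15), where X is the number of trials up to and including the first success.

E[X(X-1)] = E[X² - X] = E[X²] - E[X]
E[X] = 15
E[X²] = Var(X) + (E[X])² = 210 + (15)² = 435
E[X(X-1)] = 435 - 15 = 420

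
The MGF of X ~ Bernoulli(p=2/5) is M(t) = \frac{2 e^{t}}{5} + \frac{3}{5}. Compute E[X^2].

To find E[X^2], compute M^(2)(0):
M^(1)(t) = \frac{2 e^{t}}{5}
M^(2)(t) = \frac{2 e^{t}}{5}
M^(2)(0) = \frac{2}{5}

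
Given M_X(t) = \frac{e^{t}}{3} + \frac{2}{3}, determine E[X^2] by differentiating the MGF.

To find E[X^2], compute M^(2)(0):
M^(1)(t) = \frac{e^{t}}{3}
M^(2)(t) = \frac{e^{t}}{3}
M^(2)(0) = \frac{1}{3}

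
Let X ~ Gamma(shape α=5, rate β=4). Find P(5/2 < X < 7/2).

P(5/2 < X < 7/2) = ∫_{5/2}^{7/2} f(x) dx
where f(x) = \frac{128 x^{4} e^{- 4 x}}{3}
= \frac{-6513 + 1933 e^{4}}{3 e^{14}}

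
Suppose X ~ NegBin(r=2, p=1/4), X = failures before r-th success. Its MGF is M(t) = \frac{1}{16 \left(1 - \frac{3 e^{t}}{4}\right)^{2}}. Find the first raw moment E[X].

To find E[X], compute M^(1)(0):
M^(1)(t) = \frac{3 e^{t}}{32 \left(1 - \frac{3 e^{t}}{4}\right)^{3}}
M^(1)(0) = 6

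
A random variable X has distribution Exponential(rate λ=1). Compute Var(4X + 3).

For X ~ Exponential(rate λ=1):
Var(X) = 1
Var(4X + 3) = (4)² × Var(X) = 16 × 1 = 16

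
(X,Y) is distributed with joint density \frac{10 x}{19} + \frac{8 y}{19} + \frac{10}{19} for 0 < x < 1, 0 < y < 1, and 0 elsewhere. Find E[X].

E[X] = ∫_0^1 ∫_0^1 x × f(x,y) dy dx
= ∫_0^1 ∫_0^1 x × (\frac{10 x}{19} + \frac{8 y}{19} + \frac{10}{19}) dy dx
= \frac{31}{57}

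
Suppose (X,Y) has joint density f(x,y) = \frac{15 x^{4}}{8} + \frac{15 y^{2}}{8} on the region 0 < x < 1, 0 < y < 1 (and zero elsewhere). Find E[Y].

E[Y] = ∫_0^1 ∫_0^1 y × f(x,y) dx dy
= \frac{21}{32}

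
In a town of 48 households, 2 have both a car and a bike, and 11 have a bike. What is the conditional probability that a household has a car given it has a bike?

P(A ∩ B) = 2/48 = 1/24
P(B) = 11/48
P(A|B) = P(A ∩ B) / P(B) = (1/24) / (11/48) = 2/11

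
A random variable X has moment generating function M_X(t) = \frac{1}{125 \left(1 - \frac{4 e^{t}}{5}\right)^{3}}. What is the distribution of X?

The MGF M(t) = \frac{1}{125 \left(1 - \frac{4 e^{t}}{5}\right)^{3}} is the standard form for the NegativeBinomial distribution.
Comparing with the known MGF formula identifies: NegBin(r=3, p=1/5), X = failures before r-th success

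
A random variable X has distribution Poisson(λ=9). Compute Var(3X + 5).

For X ~ Poisson(λ=9):
Var(X) = 9
Var(3X + 5) = (3)² × Var(X) = 9 × 9 = 81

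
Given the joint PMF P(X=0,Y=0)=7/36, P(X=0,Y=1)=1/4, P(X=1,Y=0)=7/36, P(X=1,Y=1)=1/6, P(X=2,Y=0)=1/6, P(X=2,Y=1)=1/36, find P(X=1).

P(X=1) = P(X=1,Y=0) + P(X=1,Y=1)
= 7/36 + 1/6
= 13/36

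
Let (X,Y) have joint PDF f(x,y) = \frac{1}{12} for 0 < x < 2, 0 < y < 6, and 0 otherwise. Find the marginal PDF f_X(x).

f_X(x) = ∫_0^6 f(x,y) dy
= ∫_0^6 \frac{1}{12} dy
= \frac{1}{2} for 0 < x < 2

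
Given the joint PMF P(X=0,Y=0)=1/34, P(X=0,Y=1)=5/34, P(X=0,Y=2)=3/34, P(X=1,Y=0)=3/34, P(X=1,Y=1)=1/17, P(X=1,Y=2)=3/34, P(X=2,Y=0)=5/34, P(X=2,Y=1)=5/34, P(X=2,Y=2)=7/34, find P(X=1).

P(X=1) = P(X=1,Y=0) + P(X=1,Y=1) + P(X=1,Y=2)
= 3/34 + 1/17 + 3/34
= 4/17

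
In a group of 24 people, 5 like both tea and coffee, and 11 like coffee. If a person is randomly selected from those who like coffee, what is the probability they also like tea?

P(A ∩ B) = 5/24
P(B) = 11/24
P(A|B) = P(A ∩ B) / P(B) = (5/24) / (11/24) = 5/11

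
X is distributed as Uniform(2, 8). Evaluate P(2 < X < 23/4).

P(2 < X < 23/4) = ∫_{2}^{23/4} f(x) dx
where f(x) = \frac{1}{6}
= \frac{5}{8}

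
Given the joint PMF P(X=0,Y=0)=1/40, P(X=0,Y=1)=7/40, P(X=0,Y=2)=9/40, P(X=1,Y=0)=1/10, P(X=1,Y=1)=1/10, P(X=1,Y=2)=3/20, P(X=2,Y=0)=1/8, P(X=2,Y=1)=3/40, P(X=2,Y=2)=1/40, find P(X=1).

P(X=1) = P(X=1,Y=0) + P(X=1,Y=1) + P(X=1,Y=2)
= 1/10 + 1/10 + 3/20
= 7/20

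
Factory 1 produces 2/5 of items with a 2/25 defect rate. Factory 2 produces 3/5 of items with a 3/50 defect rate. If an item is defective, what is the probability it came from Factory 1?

Using Bayes' theorem:
P(F1) = 2/5, P(D|F1) = 2/25
P(F2) = 3/5, P(D|F2) = 3/50
P(D) = P(D|F1)P(F1) + P(D|F2)P(F2)
     = \frac{17}{250}
P(F1|D) = P(D|F1)P(F1) / P(D)
= \frac{8}{17}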